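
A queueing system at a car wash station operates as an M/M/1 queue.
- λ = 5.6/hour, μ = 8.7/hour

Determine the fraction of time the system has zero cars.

ρ = λ/μ = 5.6/8.7 = 0.6437
P(0) = 1 - ρ = 1 - 0.6437 = 0.3563
The server is idle 35.63% of the time.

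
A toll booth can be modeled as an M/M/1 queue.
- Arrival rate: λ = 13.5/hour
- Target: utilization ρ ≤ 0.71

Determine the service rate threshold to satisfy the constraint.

ρ = λ/μ, so μ = λ/ρ
μ ≥ 13.5/0.71 = 19.0141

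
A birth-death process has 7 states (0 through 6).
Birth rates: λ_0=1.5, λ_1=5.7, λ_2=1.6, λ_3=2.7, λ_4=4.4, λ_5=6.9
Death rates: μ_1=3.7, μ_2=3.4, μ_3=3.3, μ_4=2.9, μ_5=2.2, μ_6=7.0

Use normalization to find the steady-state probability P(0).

Ratios P(n)/P(0) = (λ₀···λₙ₋₁)/(μ₁···μₙ):
P(1)/P(0) = (1.5)/(3.7) = 0.4054
P(2)/P(0) = (1.5×5.7)/(3.7×3.4) = 0.6797
P(3)/P(0) = (1.5×5.7×1.6)/(3.7×3.4×3.3) = 0.3295
P(4)/P(0) = (1.5×5.7×1.6×2.7)/(3.7×3.4×3.3×2.9) = 0.3068
P(5)/P(0) = (1.5×5.7×1.6×2.7×4.4)/(3.7×3.4×3.3×2.9×2.2) = 0.6136
P(6)/P(0) = (1.5×5.7×1.6×2.7×4.4×6.9)/(3.7×3.4×3.3×2.9×2.2×7.0) = 0.6048

Normalization: ∑ P(n) = 1
P(0) × (1.0000 + 0.4054 + 0.6797 + 0.3295 + 0.3068 + 0.6136 + 0.6048) = 1
P(0) × 3.9398 = 1
P(0) = 1/3.9398 = 0.2538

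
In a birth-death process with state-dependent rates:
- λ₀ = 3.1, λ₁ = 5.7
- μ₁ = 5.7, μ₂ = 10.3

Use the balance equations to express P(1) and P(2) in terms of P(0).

Balance equations:
State 0: λ₀P₀ = μ₁P₁ → P₁ = (λ₀/μ₁)P₀ = (3.1/5.7)P₀ = 0.5439P₀
State 1: P₂ = (λ₀λ₁)/(μ₁μ₂)P₀ = (3.1×5.7)/(5.7×10.3)P₀ = 0.3010P₀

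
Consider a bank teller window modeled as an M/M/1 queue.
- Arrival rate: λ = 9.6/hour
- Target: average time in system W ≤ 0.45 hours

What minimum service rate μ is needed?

For M/M/1: W = 1/(μ-λ)
Need W ≤ 0.45, so 1/(μ-λ) ≤ 0.45
μ - λ ≥ 1/0.45 = 2.2222
μ ≥ 9.6 + 2.2222 = 11.8222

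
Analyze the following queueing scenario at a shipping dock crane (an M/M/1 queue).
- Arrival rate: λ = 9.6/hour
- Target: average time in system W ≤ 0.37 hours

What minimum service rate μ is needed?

For M/M/1: W = 1/(μ-λ)
Need W ≤ 0.37, so 1/(μ-λ) ≤ 0.37
μ - λ ≥ 1/0.37 = 2.7027
μ ≥ 9.6 + 2.7027 = 12.3027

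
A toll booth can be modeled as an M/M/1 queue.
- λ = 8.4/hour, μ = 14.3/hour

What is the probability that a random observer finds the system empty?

ρ = λ/μ = 8.4/14.3 = 0.5874
P(0) = 1 - ρ = 1 - 0.5874 = 0.4126
The server is idle 41.26% of the time.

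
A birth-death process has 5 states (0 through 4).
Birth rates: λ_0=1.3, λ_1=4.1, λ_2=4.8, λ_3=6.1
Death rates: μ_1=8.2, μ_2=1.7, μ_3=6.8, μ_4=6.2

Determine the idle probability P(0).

Ratios P(n)/P(0) = (λ₀···λₙ₋₁)/(μ₁···μₙ):
P(1)/P(0) = (1.3)/(8.2) = 0.1585
P(2)/P(0) = (1.3×4.1)/(8.2×1.7) = 0.3824
P(3)/P(0) = (1.3×4.1×4.8)/(8.2×1.7×6.8) = 0.2699
P(4)/P(0) = (1.3×4.1×4.8×6.1)/(8.2×1.7×6.8×6.2) = 0.2655

Normalization: ∑ P(n) = 1
P(0) × (1.0000 + 0.1585 + 0.3824 + 0.2699 + 0.2655) = 1
P(0) × 2.0763 = 1
P(0) = 1/2.0763 = 0.4816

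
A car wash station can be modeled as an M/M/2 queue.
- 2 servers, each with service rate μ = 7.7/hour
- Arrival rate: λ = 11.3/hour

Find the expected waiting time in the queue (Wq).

Traffic intensity: ρ = λ/(cμ) = 11.3/(2×7.7) = 0.7338
Since ρ = 0.7338 < 1, system is stable.
Offered load a = λ/μ = cρ = 11.3/7.7 = 1.4675
P₀ = [ Σₙ₌₀^1 aⁿ/n! + a^2/(2!(1-ρ)) ]⁻¹
Σ = a^0/0! + a^1/1! = 1.0000 + 1.4675 = 2.4675
a^2/(2!(1-ρ)) = 2.15365/(2 × 0.266234) = 4.0447
P₀ = 1/(2.4675 + 4.0447) = 0.1536
Lq = P₀·a^2·ρ / (2!(1-ρ)²) = 0.153558 × 2.15365 × 0.733766 / (2 × 0.0708804) = 1.7118
Wq = Lq/λ = 1.7118/11.3 = 0.1515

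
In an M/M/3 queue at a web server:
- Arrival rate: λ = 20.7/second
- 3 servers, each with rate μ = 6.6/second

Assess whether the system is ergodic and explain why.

Stability requires ρ = λ/(cμ) < 1
ρ = 20.7/(3 × 6.6) = 20.7/19.80 = 1.0455
Since 1.0455 ≥ 1, the system is UNSTABLE.
Need c > λ/μ = 20.7/6.6 = 3.14.
Minimum servers needed: c = 4.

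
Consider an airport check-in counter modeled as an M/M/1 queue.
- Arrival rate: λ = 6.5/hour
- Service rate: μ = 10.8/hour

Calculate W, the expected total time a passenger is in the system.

First, compute utilization: ρ = λ/μ = 6.5/10.8 = 0.6019
For M/M/1: W = 1/(μ-λ)
W = 1/(10.8-6.5) = 1/4.30
W = 0.2326 hours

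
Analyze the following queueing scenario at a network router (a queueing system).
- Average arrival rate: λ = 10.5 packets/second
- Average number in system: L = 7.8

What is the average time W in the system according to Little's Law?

Little's Law: L = λW, so W = L/λ
W = 7.8/10.5 = 0.7429 seconds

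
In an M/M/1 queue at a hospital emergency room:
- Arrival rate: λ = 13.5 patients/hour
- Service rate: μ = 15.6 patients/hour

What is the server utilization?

Server utilization: ρ = λ/μ
ρ = 13.5/15.6 = 0.8654
The server is busy 86.54% of the time.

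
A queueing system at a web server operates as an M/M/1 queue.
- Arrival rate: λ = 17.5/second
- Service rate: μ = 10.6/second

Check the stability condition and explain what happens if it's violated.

Stability requires ρ = λ/(cμ) < 1
ρ = 17.5/(1 × 10.6) = 17.5/10.60 = 1.6509
Since 1.6509 ≥ 1, the system is UNSTABLE.
Queue grows without bound. Need μ > λ = 17.5.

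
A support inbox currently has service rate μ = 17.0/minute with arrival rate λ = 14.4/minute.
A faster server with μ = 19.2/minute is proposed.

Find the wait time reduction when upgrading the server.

System 1: ρ₁ = 14.4/17.0 = 0.8471, W₁ = 1/(17.0-14.4) = 0.38462
System 2: ρ₂ = 14.4/19.2 = 0.7500, W₂ = 1/(19.2-14.4) = 0.20833
Improvement: (W₁-W₂)/W₁ = (0.38462-0.20833)/0.38462 = 45.83%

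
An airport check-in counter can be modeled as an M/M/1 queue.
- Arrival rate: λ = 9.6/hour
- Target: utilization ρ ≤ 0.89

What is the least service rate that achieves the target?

ρ = λ/μ, so μ = λ/ρ
μ ≥ 9.6/0.89 = 10.7865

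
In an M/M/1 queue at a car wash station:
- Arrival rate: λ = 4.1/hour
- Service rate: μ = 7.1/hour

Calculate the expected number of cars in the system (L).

ρ = λ/μ = 4.1/7.1 = 0.5775
For M/M/1: L = λ/(μ-λ)
L = 4.1/(7.1-4.1) = 4.1/3.00
L = 1.3667 cars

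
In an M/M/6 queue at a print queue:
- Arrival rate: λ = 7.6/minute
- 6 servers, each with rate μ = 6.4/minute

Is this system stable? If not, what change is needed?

Stability requires ρ = λ/(cμ) < 1
ρ = 7.6/(6 × 6.4) = 7.6/38.40 = 0.1979
Since 0.1979 < 1, the system is STABLE.
The servers are busy 19.79% of the time.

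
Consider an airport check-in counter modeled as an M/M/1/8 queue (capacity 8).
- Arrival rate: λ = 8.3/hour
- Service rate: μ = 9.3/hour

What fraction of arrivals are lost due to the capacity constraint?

ρ = λ/μ = 8.3/9.3 = 0.89247
P₀ = (1-ρ)/(1-ρ^(K+1)) = (1-0.89247)/(1-0.89247^9) = 0.1075/0.6408 = 0.1678
P_K = P₀×ρ^K = 0.1678 × 0.89247^8 = 0.1678 × 0.4025 = 0.06754
Blocking probability = 6.75%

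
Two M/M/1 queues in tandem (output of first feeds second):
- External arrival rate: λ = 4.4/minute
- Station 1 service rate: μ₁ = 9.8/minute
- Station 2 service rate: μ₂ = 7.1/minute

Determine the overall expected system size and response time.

By Jackson's theorem, each station behaves as independent M/M/1.
Station 1: ρ₁ = 4.4/9.8 = 0.4490, L₁ = ρ₁/(1-ρ₁) = λ/(μ₁-λ) = 4.4/5.40 = 0.814815
Station 2: ρ₂ = 4.4/7.1 = 0.6197, L₂ = ρ₂/(1-ρ₂) = λ/(μ₂-λ) = 4.4/2.70 = 1.62963
Total: L = L₁ + L₂ = 0.814815 + 1.62963 = 2.44444
W = L/λ = 2.44444/4.4 = 0.5556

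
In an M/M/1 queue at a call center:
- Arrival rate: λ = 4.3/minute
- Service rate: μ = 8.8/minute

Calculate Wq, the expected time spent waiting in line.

First, compute utilization: ρ = λ/μ = 4.3/8.8 = 0.4886
For M/M/1: Wq = λ/(μ(μ-λ))
Wq = 4.3/(8.8 × (8.8-4.3))
Wq = 4.3/(8.8 × 4.50)
Wq = 0.1086 minutes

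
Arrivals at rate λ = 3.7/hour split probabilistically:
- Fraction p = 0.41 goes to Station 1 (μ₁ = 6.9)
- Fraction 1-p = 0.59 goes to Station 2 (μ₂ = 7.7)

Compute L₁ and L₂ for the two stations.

Effective rates: λ₁ = 3.7×0.41 = 1.517, λ₂ = 3.7×0.59 = 2.183
Station 1: ρ₁ = 1.517/6.9 = 0.21986, L₁ = ρ₁/(1-ρ₁) = 0.21986/(1-0.21986) = 0.2818
Station 2: ρ₂ = 2.183/7.7 = 0.2835, L₂ = ρ₂/(1-ρ₂) = 0.2835/(1-0.2835) = 0.3957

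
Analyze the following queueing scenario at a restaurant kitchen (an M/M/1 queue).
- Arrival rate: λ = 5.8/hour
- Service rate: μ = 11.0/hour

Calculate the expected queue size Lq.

ρ = λ/μ = 5.8/11.0 = 0.5273
For M/M/1: Lq = λ²/(μ(μ-λ))
Lq = 33.64/(11.0 × 5.20)
Lq = 0.5881 orders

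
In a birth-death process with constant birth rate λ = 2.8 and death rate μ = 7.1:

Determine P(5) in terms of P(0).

For constant rates: P(n)/P(0) = (λ/μ)^n
P(5)/P(0) = (2.8/7.1)^5 = 0.39437^5 = 0.009539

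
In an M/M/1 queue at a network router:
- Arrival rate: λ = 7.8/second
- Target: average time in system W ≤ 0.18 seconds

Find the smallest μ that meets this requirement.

For M/M/1: W = 1/(μ-λ)
Need W ≤ 0.18, so 1/(μ-λ) ≤ 0.18
μ - λ ≥ 1/0.18 = 5.5556
μ ≥ 7.8 + 5.5556 = 13.3556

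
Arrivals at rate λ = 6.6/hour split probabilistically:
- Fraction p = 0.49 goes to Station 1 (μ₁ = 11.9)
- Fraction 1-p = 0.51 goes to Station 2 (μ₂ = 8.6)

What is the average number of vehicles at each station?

Effective rates: λ₁ = 6.6×0.49 = 3.234, λ₂ = 6.6×0.51 = 3.366
Station 1: ρ₁ = 3.234/11.9 = 0.2718, L₁ = ρ₁/(1-ρ₁) = 0.2718/(1-0.2718) = 0.3732
Station 2: ρ₂ = 3.366/8.6 = 0.3914, L₂ = ρ₂/(1-ρ₂) = 0.3914/(1-0.3914) = 0.6431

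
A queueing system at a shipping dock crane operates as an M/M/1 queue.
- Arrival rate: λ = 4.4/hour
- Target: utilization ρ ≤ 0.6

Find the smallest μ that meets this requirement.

ρ = λ/μ, so μ = λ/ρ
μ ≥ 4.4/0.6 = 7.3333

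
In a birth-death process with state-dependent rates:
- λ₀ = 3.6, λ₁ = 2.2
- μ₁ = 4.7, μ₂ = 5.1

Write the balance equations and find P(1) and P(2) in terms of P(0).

Balance equations:
State 0: λ₀P₀ = μ₁P₁ → P₁ = (λ₀/μ₁)P₀ = (3.6/4.7)P₀ = 0.7660P₀
State 1: P₂ = (λ₀λ₁)/(μ₁μ₂)P₀ = (3.6×2.2)/(4.7×5.1)P₀ = 0.3304P₀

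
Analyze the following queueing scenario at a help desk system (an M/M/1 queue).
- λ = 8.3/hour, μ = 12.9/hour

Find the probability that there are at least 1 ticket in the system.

ρ = λ/μ = 8.3/12.9 = 0.6434
P(N ≥ n) = ρⁿ
P(N ≥ 1) = 0.6434^1
P(N ≥ 1) = 0.6434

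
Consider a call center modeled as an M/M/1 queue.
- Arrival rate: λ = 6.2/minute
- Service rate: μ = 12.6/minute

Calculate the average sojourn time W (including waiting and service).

First, compute utilization: ρ = λ/μ = 6.2/12.6 = 0.4921
For M/M/1: W = 1/(μ-λ)
W = 1/(12.6-6.2) = 1/6.40
W = 0.1562 minutes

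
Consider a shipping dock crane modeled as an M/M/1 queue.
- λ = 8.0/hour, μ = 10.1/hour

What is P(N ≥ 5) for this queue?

ρ = λ/μ = 8.0/10.1 = 0.7921
P(N ≥ n) = ρⁿ
P(N ≥ 5) = 0.7921^5
P(N ≥ 5) = 0.3118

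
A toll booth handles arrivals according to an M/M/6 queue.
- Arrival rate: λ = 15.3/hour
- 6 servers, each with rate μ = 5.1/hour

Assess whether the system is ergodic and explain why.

Stability requires ρ = λ/(cμ) < 1
ρ = 15.3/(6 × 5.1) = 15.3/30.60 = 0.5000
Since 0.5000 < 1, the system is STABLE.
The servers are busy 50.00% of the time.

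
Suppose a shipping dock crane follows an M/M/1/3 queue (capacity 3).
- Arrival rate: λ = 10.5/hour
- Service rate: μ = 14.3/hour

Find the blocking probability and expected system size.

ρ = λ/μ = 10.5/14.3 = 0.7343
P₀ = (1-ρ)/(1-ρ^(K+1)) = (1-0.7343)/(1-0.7343^4) = 0.2657/0.7093 = 0.3746
P_K = P₀×ρ^K = 0.3746 × 0.7343^3 = 0.3746 × 0.3959 = 0.1483
Blocking probability P_3 = 0.1483 (14.83%)
L = ρ[1 - (K+1)ρ^K + Kρ^(K+1)] / [(1-ρ)(1-ρ^(K+1))]
L = 0.7343 × (1 - 4×0.39593 + 3×0.29073) / ((1 - 0.7343) × (1 - 0.29073)) = 1.1240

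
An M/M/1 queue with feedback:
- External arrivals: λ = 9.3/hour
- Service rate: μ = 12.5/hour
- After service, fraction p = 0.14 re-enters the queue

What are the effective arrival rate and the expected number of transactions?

Effective arrival rate: λ_eff = λ/(1-p) = 9.3/(1-0.14) = 9.3/0.86 = 10.81395
ρ = λ_eff/μ = 10.81395/12.5 = 0.865116
L = ρ/(1-ρ) = 0.865116/(1-0.865116) = 6.4138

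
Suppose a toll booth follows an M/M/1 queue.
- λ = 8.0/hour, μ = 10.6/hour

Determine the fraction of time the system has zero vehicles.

ρ = λ/μ = 8.0/10.6 = 0.7547
P(0) = 1 - ρ = 1 - 0.7547 = 0.2453
The server is idle 24.53% of the time.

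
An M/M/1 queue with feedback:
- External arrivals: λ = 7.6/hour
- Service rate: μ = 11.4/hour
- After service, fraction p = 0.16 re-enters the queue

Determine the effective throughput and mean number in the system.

Effective arrival rate: λ_eff = λ/(1-p) = 7.6/(1-0.16) = 7.6/0.84 = 9.04762
ρ = λ_eff/μ = 9.04762/11.4 = 0.793651
L = ρ/(1-ρ) = 0.793651/(1-0.793651) = 3.8462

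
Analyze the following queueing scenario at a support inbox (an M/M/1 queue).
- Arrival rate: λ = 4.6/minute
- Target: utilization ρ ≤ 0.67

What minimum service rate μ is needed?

ρ = λ/μ, so μ = λ/ρ
μ ≥ 4.6/0.67 = 6.8657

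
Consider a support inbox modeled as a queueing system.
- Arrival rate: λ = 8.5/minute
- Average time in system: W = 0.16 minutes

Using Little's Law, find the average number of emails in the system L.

Little's Law: L = λW
L = 8.5 × 0.16 = 1.3600 emails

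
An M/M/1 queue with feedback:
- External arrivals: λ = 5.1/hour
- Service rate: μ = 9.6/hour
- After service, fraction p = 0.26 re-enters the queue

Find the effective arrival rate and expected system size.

Effective arrival rate: λ_eff = λ/(1-p) = 5.1/(1-0.26) = 5.1/0.74 = 6.89189
ρ = λ_eff/μ = 6.89189/9.6 = 0.717905
L = ρ/(1-ρ) = 0.717905/(1-0.717905) = 2.5449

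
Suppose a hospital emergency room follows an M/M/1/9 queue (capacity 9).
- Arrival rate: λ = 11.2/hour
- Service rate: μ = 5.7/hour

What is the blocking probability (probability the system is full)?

ρ = λ/μ = 11.2/5.7 = 1.9649
P₀ = (1-ρ)/(1-ρ^(K+1)) = (1-1.9649)/(1-1.9649^10) = -0.9649/-856.8365 = 0.001126
P_K = P₀×ρ^K = 0.001126 × 1.9649^9 = 0.001126 × 436.5802 = 0.4916
Blocking probability = 49.16%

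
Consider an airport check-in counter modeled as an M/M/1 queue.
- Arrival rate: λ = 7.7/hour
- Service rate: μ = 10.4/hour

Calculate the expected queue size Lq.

ρ = λ/μ = 7.7/10.4 = 0.7404
For M/M/1: Lq = λ²/(μ(μ-λ))
Lq = 59.29/(10.4 × 2.70)
Lq = 2.1115 passengers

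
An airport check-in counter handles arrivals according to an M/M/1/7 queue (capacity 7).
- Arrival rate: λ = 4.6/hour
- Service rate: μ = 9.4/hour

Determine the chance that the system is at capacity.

ρ = λ/μ = 4.6/9.4 = 0.48936
P₀ = (1-ρ)/(1-ρ^(K+1)) = (1-0.48936)/(1-0.48936^8) = 0.5106/0.9967 = 0.5123
P_K = P₀×ρ^K = 0.5123 × 0.48936^7 = 0.5123 × 0.006720 = 0.003443
Blocking probability = 0.34%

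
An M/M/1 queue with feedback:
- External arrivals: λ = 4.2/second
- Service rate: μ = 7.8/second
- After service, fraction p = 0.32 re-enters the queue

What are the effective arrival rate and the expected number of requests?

Effective arrival rate: λ_eff = λ/(1-p) = 4.2/(1-0.32) = 4.2/0.68 = 6.17647
ρ = λ_eff/μ = 6.17647/7.8 = 0.791855
L = ρ/(1-ρ) = 0.791855/(1-0.791855) = 3.8043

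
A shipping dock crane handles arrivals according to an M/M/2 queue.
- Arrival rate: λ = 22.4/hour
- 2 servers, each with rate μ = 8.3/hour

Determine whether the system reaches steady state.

Stability requires ρ = λ/(cμ) < 1
ρ = 22.4/(2 × 8.3) = 22.4/16.60 = 1.3494
Since 1.3494 ≥ 1, the system is UNSTABLE.
Need c > λ/μ = 22.4/8.3 = 2.70.
Minimum servers needed: c = 3.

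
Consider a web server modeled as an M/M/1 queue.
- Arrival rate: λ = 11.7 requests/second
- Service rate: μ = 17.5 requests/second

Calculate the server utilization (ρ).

Server utilization: ρ = λ/μ
ρ = 11.7/17.5 = 0.6686
The server is busy 66.86% of the time.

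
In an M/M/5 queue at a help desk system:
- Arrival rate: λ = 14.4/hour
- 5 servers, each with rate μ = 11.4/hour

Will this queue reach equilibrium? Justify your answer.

Stability requires ρ = λ/(cμ) < 1
ρ = 14.4/(5 × 11.4) = 14.4/57.00 = 0.2526
Since 0.2526 < 1, the system is STABLE.
The servers are busy 25.26% of the time.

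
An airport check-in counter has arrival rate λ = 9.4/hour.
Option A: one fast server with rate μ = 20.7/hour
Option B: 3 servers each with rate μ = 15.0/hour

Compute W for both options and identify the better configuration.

Option A: single server μ = 20.7 (M/M/1)
  ρ_A = 9.4/20.7 = 0.4541
  W_A = 1/(μ-λ) = 1/(20.7-9.4) = 1/11.30 = 0.08850

Option B: 3 servers μ = 15.0 (M/M/3)
  ρ_B = λ/(cμ) = 9.4/(3×15.0) = 0.2089
  Offered load a = λ/μ = cρ = 9.4/15.0 = 0.6267
  P₀ = [ Σₙ₌₀^2 aⁿ/n! + a^3/(3!(1-ρ)) ]⁻¹
  Σ = a^0/0! + a^1/1! + a^2/2! = 1.0000 + 0.62667 + 0.19636 = 1.8230
  a^3/(3!(1-ρ)) = 0.2461/(6 × 0.7911) = 0.05185
  P₀ = 1/(1.8230 + 0.05185) = 0.5334
  Lq = P₀·a^3·ρ / (3!(1-ρ)²) = 0.5334 × 0.2461 × 0.2089 / (6 × 0.6259) = 0.007302
  Wq_B = Lq/λ = 0.00730177/9.4 = 0.00077678
  W_B = Wq_B + 1/μ = 0.00077678 + 0.066667 = 0.06744

Since W_B = 0.06744 < W_A = 0.08850, Option B (multiple servers) has the shorter time in system.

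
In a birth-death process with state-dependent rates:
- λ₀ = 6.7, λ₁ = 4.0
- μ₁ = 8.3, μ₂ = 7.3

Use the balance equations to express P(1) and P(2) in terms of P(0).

Balance equations:
State 0: λ₀P₀ = μ₁P₁ → P₁ = (λ₀/μ₁)P₀ = (6.7/8.3)P₀ = 0.8072P₀
State 1: P₂ = (λ₀λ₁)/(μ₁μ₂)P₀ = (6.7×4.0)/(8.3×7.3)P₀ = 0.4423P₀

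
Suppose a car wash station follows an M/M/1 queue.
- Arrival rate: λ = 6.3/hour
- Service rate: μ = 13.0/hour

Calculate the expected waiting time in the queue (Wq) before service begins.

First, compute utilization: ρ = λ/μ = 6.3/13.0 = 0.4846
For M/M/1: Wq = λ/(μ(μ-λ))
Wq = 6.3/(13.0 × (13.0-6.3))
Wq = 6.3/(13.0 × 6.70)
Wq = 0.07233 hours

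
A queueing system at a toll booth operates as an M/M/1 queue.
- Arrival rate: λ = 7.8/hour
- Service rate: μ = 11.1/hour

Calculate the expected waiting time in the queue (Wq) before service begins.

First, compute utilization: ρ = λ/μ = 7.8/11.1 = 0.7027
For M/M/1: Wq = λ/(μ(μ-λ))
Wq = 7.8/(11.1 × (11.1-7.8))
Wq = 7.8/(11.1 × 3.30)
Wq = 0.2129 hours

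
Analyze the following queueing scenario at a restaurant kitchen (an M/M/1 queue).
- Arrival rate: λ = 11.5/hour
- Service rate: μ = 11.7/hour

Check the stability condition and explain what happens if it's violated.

Stability requires ρ = λ/(cμ) < 1
ρ = 11.5/(1 × 11.7) = 11.5/11.70 = 0.9829
Since 0.9829 < 1, the system is STABLE.
The server is busy 98.29% of the time.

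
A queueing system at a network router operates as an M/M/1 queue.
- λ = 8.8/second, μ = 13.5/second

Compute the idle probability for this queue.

ρ = λ/μ = 8.8/13.5 = 0.6519
P(0) = 1 - ρ = 1 - 0.6519 = 0.3481
The server is idle 34.81% of the time.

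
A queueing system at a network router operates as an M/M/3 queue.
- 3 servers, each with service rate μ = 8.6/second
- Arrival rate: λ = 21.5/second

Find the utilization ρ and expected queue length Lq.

Traffic intensity: ρ = λ/(cμ) = 21.5/(3×8.6) = 0.8333
Since ρ = 0.8333 < 1, system is stable.
Offered load a = λ/μ = cρ = 21.5/8.6 = 2.5000
P₀ = [ Σₙ₌₀^2 aⁿ/n! + a^3/(3!(1-ρ)) ]⁻¹
Σ = a^0/0! + a^1/1! + a^2/2! = 1.0000 + 2.5000 + 3.1250 = 6.6250
a^3/(3!(1-ρ)) = 15.6250/(6 × 0.166667) = 15.6250
P₀ = 1/(6.6250 + 15.6250) = 0.04494
Lq = P₀·a^3·ρ / (3!(1-ρ)²) = 0.044944 × 15.6250 × 0.83333 / (6 × 0.027778) = 3.5112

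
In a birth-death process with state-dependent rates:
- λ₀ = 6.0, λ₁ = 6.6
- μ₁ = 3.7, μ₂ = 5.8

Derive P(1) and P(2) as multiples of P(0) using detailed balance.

Balance equations:
State 0: λ₀P₀ = μ₁P₁ → P₁ = (λ₀/μ₁)P₀ = (6.0/3.7)P₀ = 1.6216P₀
State 1: P₂ = (λ₀λ₁)/(μ₁μ₂)P₀ = (6.0×6.6)/(3.7×5.8)P₀ = 1.8453P₀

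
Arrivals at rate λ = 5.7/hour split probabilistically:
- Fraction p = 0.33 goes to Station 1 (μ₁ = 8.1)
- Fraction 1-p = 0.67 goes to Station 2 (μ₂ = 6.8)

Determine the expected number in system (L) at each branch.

Effective rates: λ₁ = 5.7×0.33 = 1.881, λ₂ = 5.7×0.67 = 3.819
Station 1: ρ₁ = 1.881/8.1 = 0.23222, L₁ = ρ₁/(1-ρ₁) = 0.23222/(1-0.23222) = 0.3025
Station 2: ρ₂ = 3.819/6.8 = 0.56162, L₂ = ρ₂/(1-ρ₂) = 0.56162/(1-0.56162) = 1.2811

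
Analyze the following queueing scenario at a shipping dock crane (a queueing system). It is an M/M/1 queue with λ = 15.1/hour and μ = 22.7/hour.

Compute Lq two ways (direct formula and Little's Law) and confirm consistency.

Method 1 (direct): Lq = λ²/(μ(μ-λ)) = 228.01/(22.7 × 7.60) = 1.3216

Method 2 (Little's Law):
W = 1/(μ-λ) = 1/7.60 = 0.131579
Wq = W - 1/μ = 0.131579 - 0.0440529 = 0.087526
Lq = λWq = 15.1 × 0.087526 = 1.3216 ✔ (matches Method 1)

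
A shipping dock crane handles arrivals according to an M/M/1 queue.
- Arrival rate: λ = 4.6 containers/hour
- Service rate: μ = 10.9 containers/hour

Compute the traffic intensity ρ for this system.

Server utilization: ρ = λ/μ
ρ = 4.6/10.9 = 0.4220
The server is busy 42.20% of the time.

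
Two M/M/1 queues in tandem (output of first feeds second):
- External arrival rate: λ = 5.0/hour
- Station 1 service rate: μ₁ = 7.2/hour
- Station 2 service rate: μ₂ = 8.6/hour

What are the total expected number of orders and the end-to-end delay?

By Jackson's theorem, each station behaves as independent M/M/1.
Station 1: ρ₁ = 5.0/7.2 = 0.6944, L₁ = ρ₁/(1-ρ₁) = λ/(μ₁-λ) = 5.0/2.20 = 2.2727
Station 2: ρ₂ = 5.0/8.6 = 0.5814, L₂ = ρ₂/(1-ρ₂) = λ/(μ₂-λ) = 5.0/3.60 = 1.3889
Total: L = L₁ + L₂ = 2.2727 + 1.3889 = 3.6616
W = L/λ = 3.6616/5.0 = 0.7323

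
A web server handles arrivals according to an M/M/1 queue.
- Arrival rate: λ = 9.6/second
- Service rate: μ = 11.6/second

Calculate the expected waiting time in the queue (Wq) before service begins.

First, compute utilization: ρ = λ/μ = 9.6/11.6 = 0.8276
For M/M/1: Wq = λ/(μ(μ-λ))
Wq = 9.6/(11.6 × (11.6-9.6))
Wq = 9.6/(11.6 × 2.00)
Wq = 0.4138 seconds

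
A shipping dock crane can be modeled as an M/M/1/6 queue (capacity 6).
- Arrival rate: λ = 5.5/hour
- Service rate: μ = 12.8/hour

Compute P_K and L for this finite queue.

ρ = λ/μ = 5.5/12.8 = 0.42969
P₀ = (1-ρ)/(1-ρ^(K+1)) = (1-0.42969)/(1-0.42969^7) = 0.57031/0.99730 = 0.5719
P_K = P₀×ρ^K = 0.57186 × 0.42969^6 = 0.57186 × 0.0062941 = 0.003599
Blocking probability P_6 = 0.003599 (0.36%)
L = ρ[1 - (K+1)ρ^K + Kρ^(K+1)] / [(1-ρ)(1-ρ^(K+1))]
L = 0.42969 × (1 - 7×0.006294 + 6×0.002704) / ((1 - 0.42969) × (1 - 0.002704)) = 0.7344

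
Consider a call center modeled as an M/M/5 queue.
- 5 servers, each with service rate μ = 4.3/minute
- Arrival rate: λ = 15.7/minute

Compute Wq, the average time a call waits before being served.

Traffic intensity: ρ = λ/(cμ) = 15.7/(5×4.3) = 0.7302
Since ρ = 0.7302 < 1, system is stable.
Offered load a = λ/μ = cρ = 15.7/4.3 = 3.6512
P₀ = [ Σₙ₌₀^4 aⁿ/n! + a^5/(5!(1-ρ)) ]⁻¹
Σ = a^0/0! + a^1/1! + a^2/2! + a^3/3! + a^4/4! = 1.00000 + 3.65116 + 6.66549 + 8.11227 + 7.40480 = 26.8337
a^5/(5!(1-ρ)) = 648.8674/(120 × 0.2697674) = 20.0440
P₀ = 1/(26.8337 + 20.0440) = 0.02133
Lq = P₀·a^5·ρ / (5!(1-ρ)²) = 0.021332 × 648.8674 × 0.73023 / (120 × 0.072774) = 1.1574
Wq = Lq/λ = 1.1574/15.7 = 0.07372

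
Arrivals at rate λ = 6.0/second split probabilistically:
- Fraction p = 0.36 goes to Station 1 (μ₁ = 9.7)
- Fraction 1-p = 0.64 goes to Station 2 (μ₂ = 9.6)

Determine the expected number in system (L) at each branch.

Effective rates: λ₁ = 6.0×0.36 = 2.16, λ₂ = 6.0×0.64 = 3.84
Station 1: ρ₁ = 2.16/9.7 = 0.2227, L₁ = ρ₁/(1-ρ₁) = 0.2227/(1-0.2227) = 0.2865
Station 2: ρ₂ = 3.84/9.6 = 0.4000, L₂ = ρ₂/(1-ρ₂) = 0.4000/(1-0.4000) = 0.6667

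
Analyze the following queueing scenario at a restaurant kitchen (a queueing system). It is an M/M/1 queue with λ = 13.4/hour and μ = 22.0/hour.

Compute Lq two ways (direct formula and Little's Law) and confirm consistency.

Method 1 (direct): Lq = λ²/(μ(μ-λ)) = 179.56/(22.0 × 8.60) = 0.9490

Method 2 (Little's Law):
W = 1/(μ-λ) = 1/8.60 = 0.11628
Wq = W - 1/μ = 0.11628 - 0.045455 = 0.07082
Lq = λWq = 13.4 × 0.07082 = 0.9490 ✔ (matches Method 1)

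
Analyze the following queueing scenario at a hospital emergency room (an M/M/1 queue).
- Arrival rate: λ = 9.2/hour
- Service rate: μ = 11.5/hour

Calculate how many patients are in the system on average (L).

ρ = λ/μ = 9.2/11.5 = 0.8000
For M/M/1: L = λ/(μ-λ)
L = 9.2/(11.5-9.2) = 9.2/2.30
L = 4.0000 patients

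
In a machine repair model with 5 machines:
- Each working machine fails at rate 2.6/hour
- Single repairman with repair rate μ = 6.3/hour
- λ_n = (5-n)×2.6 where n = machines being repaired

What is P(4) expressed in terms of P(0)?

P(4)/P(0) = ∏_{i=0}^{4-1} λ_i/μ_{i+1}
= (5-0)×2.6/6.3 × (5-1)×2.6/6.3 × (5-2)×2.6/6.3 × (5-3)×2.6/6.3
= 3.4811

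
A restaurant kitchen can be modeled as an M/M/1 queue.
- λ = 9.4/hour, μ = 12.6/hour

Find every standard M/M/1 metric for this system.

Step 1: ρ = λ/μ = 9.4/12.6 = 0.7460
Step 2: L = λ/(μ-λ) = 9.4/3.20 = 2.9375
Step 3: Lq = λ²/(μ(μ-λ)) = 88.36/(12.6×3.20) = 2.1915
Step 4: W = 1/(μ-λ) = 1/3.20 = 0.3125
Step 5: Wq = λ/(μ(μ-λ)) = 9.4/(12.6×3.20) = 0.2331
Step 6: P(0) = 1-ρ = 0.2540
Verify: L = λW = 9.4×0.3125 = 2.9375 ✔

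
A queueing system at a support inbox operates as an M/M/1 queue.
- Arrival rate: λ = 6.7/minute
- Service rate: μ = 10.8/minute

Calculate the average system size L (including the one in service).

ρ = λ/μ = 6.7/10.8 = 0.6204
For M/M/1: L = λ/(μ-λ)
L = 6.7/(10.8-6.7) = 6.7/4.10
L = 1.6341 emails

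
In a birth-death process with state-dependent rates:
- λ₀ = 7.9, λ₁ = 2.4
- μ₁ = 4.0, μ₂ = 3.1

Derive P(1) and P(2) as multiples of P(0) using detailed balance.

Balance equations:
State 0: λ₀P₀ = μ₁P₁ → P₁ = (λ₀/μ₁)P₀ = (7.9/4.0)P₀ = 1.9750P₀
State 1: P₂ = (λ₀λ₁)/(μ₁μ₂)P₀ = (7.9×2.4)/(4.0×3.1)P₀ = 1.5290P₀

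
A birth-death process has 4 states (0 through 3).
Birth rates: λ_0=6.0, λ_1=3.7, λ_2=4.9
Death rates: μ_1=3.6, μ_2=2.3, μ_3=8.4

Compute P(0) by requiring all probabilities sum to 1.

Ratios P(n)/P(0) = (λ₀···λₙ₋₁)/(μ₁···μₙ):
P(1)/P(0) = (6.0)/(3.6) = 1.66667
P(2)/P(0) = (6.0×3.7)/(3.6×2.3) = 2.68116
P(3)/P(0) = (6.0×3.7×4.9)/(3.6×2.3×8.4) = 1.56401

Normalization: ∑ P(n) = 1
P(0) × (1.00000 + 1.66667 + 2.68116 + 1.56401) = 1
P(0) × 6.9118 = 1
P(0) = 1/6.9118 = 0.1447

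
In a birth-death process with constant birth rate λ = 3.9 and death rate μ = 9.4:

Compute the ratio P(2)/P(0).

For constant rates: P(n)/P(0) = (λ/μ)^n
P(2)/P(0) = (3.9/9.4)^2 = 0.4149^2 = 0.1721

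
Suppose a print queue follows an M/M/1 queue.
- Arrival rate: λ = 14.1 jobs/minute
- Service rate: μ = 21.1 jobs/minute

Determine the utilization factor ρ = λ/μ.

Server utilization: ρ = λ/μ
ρ = 14.1/21.1 = 0.6682
The server is busy 66.82% of the time.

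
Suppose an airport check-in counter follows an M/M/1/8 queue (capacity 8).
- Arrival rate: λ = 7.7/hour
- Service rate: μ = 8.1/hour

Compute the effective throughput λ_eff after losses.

ρ = λ/μ = 7.7/8.1 = 0.95062
P₀ = (1-ρ)/(1-ρ^(K+1)) = (1-0.95062)/(1-0.95062^9) = 0.04938/0.3660 = 0.1349
P_K = P₀×ρ^K = 0.134904 × 0.95062^8 = 0.134904 × 0.666892 = 0.08997
λ_eff = λ(1-P_K) = 7.7 × (1 - 0.089965) = 7.7 × 0.91004 = 7.0073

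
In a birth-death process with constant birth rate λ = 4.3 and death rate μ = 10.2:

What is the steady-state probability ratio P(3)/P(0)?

For constant rates: P(n)/P(0) = (λ/μ)^n
P(3)/P(0) = (4.3/10.2)^3 = 0.42157^3 = 0.07492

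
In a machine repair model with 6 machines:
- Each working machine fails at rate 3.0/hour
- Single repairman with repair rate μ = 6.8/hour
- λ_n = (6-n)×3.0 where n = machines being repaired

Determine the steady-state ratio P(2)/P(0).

P(2)/P(0) = ∏_{i=0}^{2-1} λ_i/μ_{i+1}
= (6-0)×3.0/6.8 × (6-1)×3.0/6.8
= 5.8391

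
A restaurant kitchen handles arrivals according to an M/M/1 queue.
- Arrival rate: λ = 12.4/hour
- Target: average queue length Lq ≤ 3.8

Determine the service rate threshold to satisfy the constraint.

For M/M/1: Lq = λ²/(μ(μ-λ))
Need Lq ≤ 3.8, i.e. μ(μ-λ) ≥ λ²/3.8
μ² - 12.4μ - 153.76/3.8 ≥ 0  →  μ² - 12.4μ - 40.46316 ≥ 0
Quadratic formula (positive root): μ = [λ + √(λ² + 4×40.46316)]/2
Discriminant: 153.76 + 4×40.46316 = 315.6126, √315.6126 = 17.76549
μ ≥ (12.4 + 17.76549)/2 = 15.0827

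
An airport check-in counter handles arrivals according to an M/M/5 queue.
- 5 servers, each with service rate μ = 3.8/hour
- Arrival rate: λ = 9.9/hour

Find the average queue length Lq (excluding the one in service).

Traffic intensity: ρ = λ/(cμ) = 9.9/(5×3.8) = 0.5211
Since ρ = 0.5211 < 1, system is stable.
Offered load a = λ/μ = cρ = 9.9/3.8 = 2.6053
P₀ = [ Σₙ₌₀^4 aⁿ/n! + a^5/(5!(1-ρ)) ]⁻¹
Σ = a^0/0! + a^1/1! + a^2/2! + a^3/3! + a^4/4! = 1.0000 + 2.6053 + 3.3937 + 2.9472 + 1.9195 = 11.8657
a^5/(5!(1-ρ)) = 120.0212/(120 × 0.47895) = 2.0883
P₀ = 1/(11.8657 + 2.0883) = 0.07166
Lq = P₀·a^5·ρ / (5!(1-ρ)²) = 0.07166 × 120.0212 × 0.5211 / (120 × 0.2294) = 0.1628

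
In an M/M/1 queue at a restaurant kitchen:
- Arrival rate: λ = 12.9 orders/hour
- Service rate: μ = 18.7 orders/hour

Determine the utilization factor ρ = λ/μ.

Server utilization: ρ = λ/μ
ρ = 12.9/18.7 = 0.6898
The server is busy 68.98% of the time.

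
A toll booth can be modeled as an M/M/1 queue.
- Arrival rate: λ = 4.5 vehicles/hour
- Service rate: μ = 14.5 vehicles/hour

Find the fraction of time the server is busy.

Server utilization: ρ = λ/μ
ρ = 4.5/14.5 = 0.3103
The server is busy 31.03% of the time.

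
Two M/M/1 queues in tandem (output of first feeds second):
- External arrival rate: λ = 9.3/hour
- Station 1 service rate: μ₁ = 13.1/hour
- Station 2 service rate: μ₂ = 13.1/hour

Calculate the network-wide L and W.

By Jackson's theorem, each station behaves as independent M/M/1.
Station 1: ρ₁ = 9.3/13.1 = 0.7099, L₁ = ρ₁/(1-ρ₁) = λ/(μ₁-λ) = 9.3/3.80 = 2.44737
Station 2: ρ₂ = 9.3/13.1 = 0.7099, L₂ = ρ₂/(1-ρ₂) = λ/(μ₂-λ) = 9.3/3.80 = 2.44737
Total: L = L₁ + L₂ = 2.44737 + 2.44737 = 4.8947
W = L/λ = 4.8947/9.3 = 0.5263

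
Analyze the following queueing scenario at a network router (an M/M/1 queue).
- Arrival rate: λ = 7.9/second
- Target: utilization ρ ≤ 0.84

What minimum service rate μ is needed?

ρ = λ/μ, so μ = λ/ρ
μ ≥ 7.9/0.84 = 9.4048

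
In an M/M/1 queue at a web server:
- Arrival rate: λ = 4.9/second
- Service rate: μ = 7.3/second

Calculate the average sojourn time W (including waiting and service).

First, compute utilization: ρ = λ/μ = 4.9/7.3 = 0.6712
For M/M/1: W = 1/(μ-λ)
W = 1/(7.3-4.9) = 1/2.40
W = 0.4167 seconds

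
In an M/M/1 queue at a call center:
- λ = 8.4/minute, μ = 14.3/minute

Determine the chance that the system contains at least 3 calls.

ρ = λ/μ = 8.4/14.3 = 0.5874
P(N ≥ n) = ρⁿ
P(N ≥ 3) = 0.5874^3
P(N ≥ 3) = 0.2027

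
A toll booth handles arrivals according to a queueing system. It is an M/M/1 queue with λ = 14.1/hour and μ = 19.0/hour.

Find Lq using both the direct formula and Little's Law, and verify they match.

Method 1 (direct): Lq = λ²/(μ(μ-λ)) = 198.81/(19.0 × 4.90) = 2.1354

Method 2 (Little's Law):
W = 1/(μ-λ) = 1/4.90 = 0.20408
Wq = W - 1/μ = 0.20408 - 0.052632 = 0.15145
Lq = λWq = 14.1 × 0.15145 = 2.1354 ✔ (matches Method 1)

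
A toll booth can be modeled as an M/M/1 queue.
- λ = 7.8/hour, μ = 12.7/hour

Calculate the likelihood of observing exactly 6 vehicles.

ρ = λ/μ = 7.8/12.7 = 0.6142
P(n) = (1-ρ)ρⁿ
P(6) = (1-0.6142) × 0.6142^6
P(6) = 0.3858 × 0.05369
P(6) = 0.02071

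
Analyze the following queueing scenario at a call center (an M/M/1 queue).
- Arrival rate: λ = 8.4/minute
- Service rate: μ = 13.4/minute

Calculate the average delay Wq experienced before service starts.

First, compute utilization: ρ = λ/μ = 8.4/13.4 = 0.6269
For M/M/1: Wq = λ/(μ(μ-λ))
Wq = 8.4/(13.4 × (13.4-8.4))
Wq = 8.4/(13.4 × 5.00)
Wq = 0.1254 minutes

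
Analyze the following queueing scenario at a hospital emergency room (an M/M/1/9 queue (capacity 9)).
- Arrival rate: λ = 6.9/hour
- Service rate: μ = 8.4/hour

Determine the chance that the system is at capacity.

ρ = λ/μ = 6.9/8.4 = 0.82143
P₀ = (1-ρ)/(1-ρ^(K+1)) = (1-0.82143)/(1-0.82143^10) = 0.17857/0.86014 = 0.2076
P_K = P₀×ρ^K = 0.2076 × 0.82143^9 = 0.2076 × 0.1703 = 0.03535
Blocking probability = 3.53%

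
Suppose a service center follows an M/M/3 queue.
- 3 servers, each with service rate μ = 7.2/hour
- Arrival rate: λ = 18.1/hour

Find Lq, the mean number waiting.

Traffic intensity: ρ = λ/(cμ) = 18.1/(3×7.2) = 0.8380
Since ρ = 0.8380 < 1, system is stable.
Offered load a = λ/μ = cρ = 18.1/7.2 = 2.5139
P₀ = [ Σₙ₌₀^2 aⁿ/n! + a^3/(3!(1-ρ)) ]⁻¹
Σ = a^0/0! + a^1/1! + a^2/2! = 1.0000 + 2.5139 + 3.1598 = 6.6737
a^3/(3!(1-ρ)) = 15.8869/(6 × 0.162037) = 16.3408
P₀ = 1/(6.6737 + 16.3408) = 0.04345
Lq = P₀·a^3·ρ / (3!(1-ρ)²) = 0.043451 × 15.8869 × 0.83796 / (6 × 0.026256) = 3.6718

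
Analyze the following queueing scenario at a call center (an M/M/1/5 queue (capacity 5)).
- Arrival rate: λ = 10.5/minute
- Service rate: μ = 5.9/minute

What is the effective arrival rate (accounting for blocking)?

ρ = λ/μ = 10.5/5.9 = 1.7797
P₀ = (1-ρ)/(1-ρ^(K+1)) = (1-1.7797)/(1-1.7797^6) = -0.7797/-30.7747 = 0.02534
P_K = P₀×ρ^K = 0.025336 × 1.7797^5 = 0.025336 × 17.8539 = 0.4523
λ_eff = λ(1-P_K) = 10.5 × (1 - 0.45233) = 10.5 × 0.54767 = 5.7505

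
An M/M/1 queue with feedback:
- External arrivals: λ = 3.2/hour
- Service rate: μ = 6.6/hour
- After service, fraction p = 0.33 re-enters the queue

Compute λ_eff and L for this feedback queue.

Effective arrival rate: λ_eff = λ/(1-p) = 3.2/(1-0.33) = 3.2/0.67 = 4.776119
ρ = λ_eff/μ = 4.776119/6.6 = 0.723654
L = ρ/(1-ρ) = 0.723654/(1-0.723654) = 2.6187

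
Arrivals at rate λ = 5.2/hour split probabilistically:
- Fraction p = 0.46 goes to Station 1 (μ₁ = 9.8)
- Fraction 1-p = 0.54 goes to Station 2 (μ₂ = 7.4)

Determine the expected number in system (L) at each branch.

Effective rates: λ₁ = 5.2×0.46 = 2.392, λ₂ = 5.2×0.54 = 2.808
Station 1: ρ₁ = 2.392/9.8 = 0.2441, L₁ = ρ₁/(1-ρ₁) = 0.2441/(1-0.2441) = 0.3229
Station 2: ρ₂ = 2.808/7.4 = 0.37946, L₂ = ρ₂/(1-ρ₂) = 0.37946/(1-0.37946) = 0.6115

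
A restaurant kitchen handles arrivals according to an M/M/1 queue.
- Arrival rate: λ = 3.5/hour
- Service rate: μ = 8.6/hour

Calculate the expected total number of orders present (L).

ρ = λ/μ = 3.5/8.6 = 0.4070
For M/M/1: L = λ/(μ-λ)
L = 3.5/(8.6-3.5) = 3.5/5.10
L = 0.6863 orders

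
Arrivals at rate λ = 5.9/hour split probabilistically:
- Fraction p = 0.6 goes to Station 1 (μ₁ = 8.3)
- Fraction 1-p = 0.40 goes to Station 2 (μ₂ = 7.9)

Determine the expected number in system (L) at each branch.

Effective rates: λ₁ = 5.9×0.6 = 3.54, λ₂ = 5.9×0.40 = 2.36
Station 1: ρ₁ = 3.54/8.3 = 0.4265, L₁ = ρ₁/(1-ρ₁) = 0.4265/(1-0.4265) = 0.7437
Station 2: ρ₂ = 2.36/7.9 = 0.29873, L₂ = ρ₂/(1-ρ₂) = 0.29873/(1-0.29873) = 0.4260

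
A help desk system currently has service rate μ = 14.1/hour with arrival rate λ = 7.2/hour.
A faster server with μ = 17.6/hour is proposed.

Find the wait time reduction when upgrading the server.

System 1: ρ₁ = 7.2/14.1 = 0.5106, W₁ = 1/(14.1-7.2) = 0.14493
System 2: ρ₂ = 7.2/17.6 = 0.4091, W₂ = 1/(17.6-7.2) = 0.096154
Improvement: (W₁-W₂)/W₁ = (0.14493-0.096154)/0.14493 = 33.65%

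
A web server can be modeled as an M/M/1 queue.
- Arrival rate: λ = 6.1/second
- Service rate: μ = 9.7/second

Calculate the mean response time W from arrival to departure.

First, compute utilization: ρ = λ/μ = 6.1/9.7 = 0.6289
For M/M/1: W = 1/(μ-λ)
W = 1/(9.7-6.1) = 1/3.60
W = 0.2778 seconds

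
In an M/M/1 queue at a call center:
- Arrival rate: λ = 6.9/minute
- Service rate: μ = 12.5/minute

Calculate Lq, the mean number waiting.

ρ = λ/μ = 6.9/12.5 = 0.5520
For M/M/1: Lq = λ²/(μ(μ-λ))
Lq = 47.61/(12.5 × 5.60)
Lq = 0.6801 calls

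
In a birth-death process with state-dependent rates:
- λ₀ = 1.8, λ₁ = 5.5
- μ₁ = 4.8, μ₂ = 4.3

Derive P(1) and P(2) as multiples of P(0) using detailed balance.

Balance equations:
State 0: λ₀P₀ = μ₁P₁ → P₁ = (λ₀/μ₁)P₀ = (1.8/4.8)P₀ = 0.3750P₀
State 1: P₂ = (λ₀λ₁)/(μ₁μ₂)P₀ = (1.8×5.5)/(4.8×4.3)P₀ = 0.4797P₀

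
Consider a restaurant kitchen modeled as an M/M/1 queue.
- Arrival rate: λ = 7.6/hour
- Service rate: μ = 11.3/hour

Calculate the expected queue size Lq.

ρ = λ/μ = 7.6/11.3 = 0.6726
For M/M/1: Lq = λ²/(μ(μ-λ))
Lq = 57.76/(11.3 × 3.70)
Lq = 1.3815 orders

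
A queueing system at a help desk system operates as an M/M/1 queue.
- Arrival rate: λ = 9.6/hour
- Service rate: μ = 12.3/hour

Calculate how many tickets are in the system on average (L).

ρ = λ/μ = 9.6/12.3 = 0.7805
For M/M/1: L = λ/(μ-λ)
L = 9.6/(12.3-9.6) = 9.6/2.70
L = 3.5556 tickets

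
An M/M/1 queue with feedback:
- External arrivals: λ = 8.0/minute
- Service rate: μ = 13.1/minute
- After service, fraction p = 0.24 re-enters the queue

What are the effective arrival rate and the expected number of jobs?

Effective arrival rate: λ_eff = λ/(1-p) = 8.0/(1-0.24) = 8.0/0.76 = 10.52632
ρ = λ_eff/μ = 10.52632/13.1 = 0.803536
L = ρ/(1-ρ) = 0.803536/(1-0.803536) = 4.0900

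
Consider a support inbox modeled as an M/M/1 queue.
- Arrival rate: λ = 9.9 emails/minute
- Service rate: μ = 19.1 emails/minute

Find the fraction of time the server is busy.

Server utilization: ρ = λ/μ
ρ = 9.9/19.1 = 0.5183
The server is busy 51.83% of the time.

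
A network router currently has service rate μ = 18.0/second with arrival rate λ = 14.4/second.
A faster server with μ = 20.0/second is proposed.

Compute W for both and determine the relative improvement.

System 1: ρ₁ = 14.4/18.0 = 0.8000, W₁ = 1/(18.0-14.4) = 0.2778
System 2: ρ₂ = 14.4/20.0 = 0.7200, W₂ = 1/(20.0-14.4) = 0.1786
Improvement: (W₁-W₂)/W₁ = (0.2778-0.1786)/0.2778 = 35.71%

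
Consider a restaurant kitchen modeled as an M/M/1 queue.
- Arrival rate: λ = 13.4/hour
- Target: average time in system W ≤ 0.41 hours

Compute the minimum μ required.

For M/M/1: W = 1/(μ-λ)
Need W ≤ 0.41, so 1/(μ-λ) ≤ 0.41
μ - λ ≥ 1/0.41 = 2.4390
μ ≥ 13.4 + 2.4390 = 15.8390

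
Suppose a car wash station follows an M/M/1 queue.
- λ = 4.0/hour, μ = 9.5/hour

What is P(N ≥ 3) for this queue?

ρ = λ/μ = 4.0/9.5 = 0.42105
P(N ≥ n) = ρⁿ
P(N ≥ 3) = 0.42105^3
P(N ≥ 3) = 0.07465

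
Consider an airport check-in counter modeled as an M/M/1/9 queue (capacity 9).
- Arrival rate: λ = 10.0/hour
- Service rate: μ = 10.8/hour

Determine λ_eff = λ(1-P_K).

ρ = λ/μ = 10.0/10.8 = 0.92593
P₀ = (1-ρ)/(1-ρ^(K+1)) = (1-0.92593)/(1-0.92593^10) = 0.07407/0.5368 = 0.1380
P_K = P₀×ρ^K = 0.13799 × 0.92593^9 = 0.13799 × 0.50027 = 0.06903
λ_eff = λ(1-P_K) = 10.0 × (1 - 0.06903) = 10.0 × 0.93097 = 9.3097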